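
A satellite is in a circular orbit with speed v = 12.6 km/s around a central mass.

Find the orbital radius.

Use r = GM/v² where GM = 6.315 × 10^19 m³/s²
v = 12.6 km/s = 12600 m/s
GM = 6.315 × 10^19 m³/s²
v² = 1.5876 × 10^8 m²/s²
r = GM/v² = (6.315 × 10^19) / (1.5876 × 10^8) = 3.9777 × 10^11 m ≈ 397.8 Gm

Final answer: 397.8 Gm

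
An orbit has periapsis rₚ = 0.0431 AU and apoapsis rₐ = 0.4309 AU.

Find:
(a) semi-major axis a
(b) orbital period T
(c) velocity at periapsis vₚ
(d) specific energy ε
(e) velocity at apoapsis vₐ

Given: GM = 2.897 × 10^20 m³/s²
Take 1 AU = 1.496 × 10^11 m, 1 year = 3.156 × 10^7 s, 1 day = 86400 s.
rₚ = 0.0431 AU = 6.44776 × 10^9 m
rₐ = 0.4309 AU = 6.44626 × 10^10 m
GM = 2.897 × 10^20 m³/s²
a = (rₚ + rₐ)/2 = 3.54552 × 10^10 m
e = (rₐ − rₚ)/(rₐ + rₚ) = (5.80149 × 10^10) / (7.09104 × 10^10) = 0.818143
(a) a = 3.54552 × 10^10 m ≈ 0.237 AU
(b) a³ = 4.45697 × 10^31 m³;  T = 2π √(a³/GM) = 2π × 392234 s = 2.46448 × 10^6 s ≈ 28.52 days
(c) vₚ² = GM (2/rₚ − 1/a) = 2.897 × 10^20 × (3.10185 × 10^-10 − 2.82046 × 10^-11) = 8.16898 × 10^10 m²/s²;  vₚ = 285814 m/s ≈ 60.3 AU/year
(d) 2a = 7.09104 × 10^10 m;  ε = −GM/(2a) = -4.08544 × 10^9 J/kg ≈ -4.085 GJ/kg
(e) vₐ² = GM (2/rₐ − 1/a) = 2.897 × 10^20 × (3.10257 × 10^-11 − 2.82046 × 10^-11) = 8.17277 × 10^8 m²/s²;  vₐ = 28588.1 m/s ≈ 6.031 AU/year

Final answer:
(a) semi-major axis a = 0.237 AU
(b) orbital period T = 28.52 days
(c) velocity at periapsis vₚ = 60.3 AU/year
(d) specific energy ε = -4.085 GJ/kg
(e) velocity at apoapsis vₐ = 6.031 AU/year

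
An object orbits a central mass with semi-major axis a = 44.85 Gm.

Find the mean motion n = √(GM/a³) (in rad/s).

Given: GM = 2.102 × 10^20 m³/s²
a = 44.85 Gm = 4.485 × 10^10 m
GM = 2.102 × 10^20 m³/s²
a³ = 9.02168 × 10^31 m³
GM/a³ = (2.102 × 10^20) / (9.02168 × 10^31) = 2.32994 × 10^-12 s⁻²
n = √(GM/a³) = 1.52642 × 10^-6 rad/s ≈ 1.526 × 10^-6 rad/s

Final answer: n = 1.526 × 10^-6 rad/s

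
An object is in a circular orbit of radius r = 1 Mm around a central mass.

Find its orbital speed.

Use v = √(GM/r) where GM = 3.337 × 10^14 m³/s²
r = 1 Mm = 1 × 10^6 m
GM = 3.337 × 10^14 m³/s²
GM/r = (3.337 × 10^14) / (1 × 10^6) = 3.337 × 10^8 m²/s²
v = √(GM/r) = 18267.5 m/s ≈ 18.27 km/s

Final answer: 18.27 km/s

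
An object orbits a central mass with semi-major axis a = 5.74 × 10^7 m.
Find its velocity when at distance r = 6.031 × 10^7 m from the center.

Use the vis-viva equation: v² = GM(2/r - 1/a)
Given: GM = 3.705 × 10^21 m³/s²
a = 5.74 × 10^7 m
r = 6.031 × 10^7 m
GM = 3.705 × 10^21 m³/s²
2/r − 1/a = 3.3162 × 10^-8 − 1.74216 × 10^-8 = 1.57404 × 10^-8 m⁻¹
v² = GM (2/r − 1/a) = 5.83182 × 10^13 m²/s²
v = 7.63663 × 10^6 m/s ≈ 7637 km/s

Final answer: 7637 km/s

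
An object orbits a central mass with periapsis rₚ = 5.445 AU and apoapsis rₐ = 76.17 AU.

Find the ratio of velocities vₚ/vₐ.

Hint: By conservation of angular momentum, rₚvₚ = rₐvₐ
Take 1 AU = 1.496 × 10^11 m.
rₚ = 5.445 AU = 8.14572 × 10^11 m
rₐ = 76.17 AU = 1.1395 × 10^13 m
rₚvₚ = rₐvₐ  ⇒  vₚ/vₐ = rₐ/rₚ
vₚ/vₐ = (1.1395 × 10^13) / (8.14572 × 10^11) = 13.989

Final answer: vₚ/vₐ = 13.99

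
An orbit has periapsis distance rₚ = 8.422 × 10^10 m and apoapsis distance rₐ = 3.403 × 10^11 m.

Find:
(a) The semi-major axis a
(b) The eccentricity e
rₚ = 8.422 × 10^10 m
rₐ = 3.403 × 10^11 m
(a) a = (rₚ + rₐ)/2 = 2.1226 × 10^11 m ≈ 2.123 × 10^11 m
(b) e = (rₐ − rₚ)/(rₐ + rₚ) = (2.5608 × 10^11) / (4.2452 × 10^11) = 0.603222

Final answer:
(a) a = 2.123 × 10^11 m
(b) e = 0.6032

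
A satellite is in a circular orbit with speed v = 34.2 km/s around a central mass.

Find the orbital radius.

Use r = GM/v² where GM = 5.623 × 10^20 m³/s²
v = 34.2 km/s = 34200 m/s
GM = 5.623 × 10^20 m³/s²
v² = 1.16964 × 10^9 m²/s²
r = GM/v² = (5.623 × 10^20) / (1.16964 × 10^9) = 4.80746 × 10^11 m ≈ 480.7 Gm

Final answer: 480.7 Gm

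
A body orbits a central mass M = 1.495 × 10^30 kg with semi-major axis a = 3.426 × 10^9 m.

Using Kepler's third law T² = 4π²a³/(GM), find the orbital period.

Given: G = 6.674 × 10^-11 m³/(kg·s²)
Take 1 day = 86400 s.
M = 1.495 × 10^30 kg
GM = G × M = 6.674 × 10^-11 × 1.495 × 10^30 = 9.97763 × 10^19 m³/s²
a = 3.426 × 10^9 m
a³ = 4.02126 × 10^28 m³
T = 2π √(a³/GM) = 2π √((4.02126 × 10^28) / (9.97763 × 10^19)) = 2π × 20075.5 s
T = 126138 s ≈ 1.46 days

Final answer: 1.46 days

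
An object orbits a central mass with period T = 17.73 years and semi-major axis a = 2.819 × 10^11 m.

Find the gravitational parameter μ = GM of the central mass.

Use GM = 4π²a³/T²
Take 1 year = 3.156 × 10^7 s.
T = 17.73 years = 5.59559 × 10^8 s
a = 2.819 × 10^11 m
a³ = 2.24019 × 10^34 m³
T² = 3.13106 × 10^17 s²
GM = 4π² × (2.24019 × 10^34) / (3.13106 × 10^17) = 2.82458 × 10^18 m³/s²
GM ≈ 2.825 × 10^18 m³/s²

Final answer: GM = 2.825 × 10^18 m³/s²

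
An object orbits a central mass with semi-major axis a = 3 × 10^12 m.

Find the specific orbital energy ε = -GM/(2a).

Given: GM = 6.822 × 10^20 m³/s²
a = 3 × 10^12 m
GM = 6.822 × 10^20 m³/s²
2a = 6 × 10^12 m
ε = −GM/(2a) = -1.137 × 10^8 J/kg ≈ -113.7 MJ/kg

Final answer: -113.7 MJ/kg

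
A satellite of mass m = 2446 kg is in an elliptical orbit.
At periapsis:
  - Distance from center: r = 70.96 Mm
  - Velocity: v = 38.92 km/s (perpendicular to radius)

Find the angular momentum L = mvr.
r = 70.96 Mm = 7.096 × 10^7 m
v = 38.92 km/s = 38920 m/s
vr = 38920 × 7.096 × 10^7 = 2.76176 × 10^12 m²/s
L = m × vr = 2446 × 2.76176 × 10^12 = 6.75527 × 10^15 kg·m²/s ≈ 6.755 × 10^15 kg·m²/s

Final answer: L = 6.755 × 10^15 kg·m²/s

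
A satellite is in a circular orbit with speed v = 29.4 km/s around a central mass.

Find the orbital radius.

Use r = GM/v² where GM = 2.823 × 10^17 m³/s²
v = 29.4 km/s = 29400 m/s
GM = 2.823 × 10^17 m³/s²
v² = 8.6436 × 10^8 m²/s²
r = GM/v² = (2.823 × 10^17) / (8.6436 × 10^8) = 3.266 × 10^8 m ≈ 326.6 Mm

Final answer: 326.6 Mm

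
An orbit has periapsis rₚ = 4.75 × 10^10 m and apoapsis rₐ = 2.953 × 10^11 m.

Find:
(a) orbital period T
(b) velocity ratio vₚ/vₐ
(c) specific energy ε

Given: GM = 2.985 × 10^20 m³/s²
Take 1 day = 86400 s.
rₚ = 4.75 × 10^10 m
rₐ = 2.953 × 10^11 m
GM = 2.985 × 10^20 m³/s²
a = (rₚ + rₐ)/2 = 1.714 × 10^11 m
e = (rₐ − rₚ)/(rₐ + rₚ) = (2.478 × 10^11) / (3.428 × 10^11) = 0.72287
(a) a³ = 5.03538 × 10^33 m³;  T = 2π √(a³/GM) = 2π × 4.10718 × 10^6 s = 2.58062 × 10^7 s ≈ 298.7 days
(b) vₚ/vₐ = rₐ/rₚ (angular momentum) = (2.953 × 10^11) / (4.75 × 10^10) = 6.21684 ≈ 6.217
(c) 2a = 3.428 × 10^11 m;  ε = −GM/(2a) = -8.7077 × 10^8 J/kg ≈ -870.8 MJ/kg

Final answer:
(a) orbital period T = 298.7 days
(b) velocity ratio vₚ/vₐ = 6.217
(c) specific energy ε = -870.8 MJ/kg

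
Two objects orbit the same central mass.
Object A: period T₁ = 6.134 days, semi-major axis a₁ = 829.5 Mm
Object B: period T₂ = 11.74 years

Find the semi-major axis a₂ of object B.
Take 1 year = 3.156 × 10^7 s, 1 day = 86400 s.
T₁ = 6.134 days = 529978 s
T₂ = 11.74 years = 3.70514 × 10^8 s
a₁ = 829.5 Mm = 8.295 × 10^8 m
Kepler's third law: (T₂/T₁)² = (a₂/a₁)³  ⇒  a₂ = a₁ (T₂/T₁)^(2/3)
T₂/T₁ = 699.113
(T₂/T₁)^(2/3) = 78.7708
a₂ = 8.295 × 10^8 m × 78.7708 = 6.53403 × 10^10 m ≈ 65.34 Gm

Final answer: a₂ = 65.34 Gm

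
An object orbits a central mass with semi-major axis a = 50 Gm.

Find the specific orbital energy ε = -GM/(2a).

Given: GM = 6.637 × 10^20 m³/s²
a = 50 Gm = 5 × 10^10 m
GM = 6.637 × 10^20 m³/s²
2a = 1 × 10^11 m
ε = −GM/(2a) = -6.637 × 10^9 J/kg ≈ -6.637 GJ/kg

Final answer: -6.637 GJ/kg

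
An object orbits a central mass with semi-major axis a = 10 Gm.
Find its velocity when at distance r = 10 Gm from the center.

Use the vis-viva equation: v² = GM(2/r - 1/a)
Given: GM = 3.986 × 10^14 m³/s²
a = 10 Gm = 1 × 10^10 m
r = 10 Gm = 1 × 10^10 m
GM = 3.986 × 10^14 m³/s²
2/r − 1/a = 2 × 10^-10 − 1 × 10^-10 = 1 × 10^-10 m⁻¹
v² = GM (2/r − 1/a) = 39860 m²/s²
v = 199.65 m/s ≈ 199.6 m/s

Final answer: 199.6 m/s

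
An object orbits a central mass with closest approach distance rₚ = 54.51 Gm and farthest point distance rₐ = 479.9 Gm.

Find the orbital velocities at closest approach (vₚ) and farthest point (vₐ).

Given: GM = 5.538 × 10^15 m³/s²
rₚ = 54.51 Gm = 5.451 × 10^10 m
rₐ = 479.9 Gm = 4.799 × 10^11 m
GM = 5.538 × 10^15 m³/s²
a = (rₚ + rₐ)/2 = 2.67205 × 10^11 m
Vis-viva: v² = GM (2/r − 1/a)
vₚ² = 5.538 × 10^15 × (3.66905 × 10^-11 − 3.74244 × 10^-12) = 182466 m²/s²
vₚ = 427.161 m/s ≈ 427.2 m/s
vₐ² = 5.538 × 10^15 × (4.16753 × 10^-12 − 3.74244 × 10^-12) = 2354.15 m²/s²
vₐ = 48.5196 m/s ≈ 48.52 m/s

Final answer: vₚ = 427.2 m/s, vₐ = 48.52 m/s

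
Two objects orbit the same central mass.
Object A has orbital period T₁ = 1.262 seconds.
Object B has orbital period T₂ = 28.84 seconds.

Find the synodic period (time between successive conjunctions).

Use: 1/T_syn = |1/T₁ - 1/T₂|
T₁ = 1.262 seconds
T₂ = 28.84 seconds
1/T₁ = 0.792393 s⁻¹
1/T₂ = 0.0346741 s⁻¹
|1/T₁ − 1/T₂| = 0.757719 s⁻¹
T_syn = 1 / |1/T₁ − 1/T₂| = 1.31975 s ≈ 1.32 seconds

Final answer: T_syn = 1.32 seconds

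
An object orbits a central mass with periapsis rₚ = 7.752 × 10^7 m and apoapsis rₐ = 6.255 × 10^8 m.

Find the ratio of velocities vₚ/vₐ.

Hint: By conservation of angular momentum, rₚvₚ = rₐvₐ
rₚ = 7.752 × 10^7 m
rₐ = 6.255 × 10^8 m
rₚvₚ = rₐvₐ  ⇒  vₚ/vₐ = rₐ/rₚ
vₚ/vₐ = (6.255 × 10^8) / (7.752 × 10^7) = 8.06889

Final answer: vₚ/vₐ = 8.069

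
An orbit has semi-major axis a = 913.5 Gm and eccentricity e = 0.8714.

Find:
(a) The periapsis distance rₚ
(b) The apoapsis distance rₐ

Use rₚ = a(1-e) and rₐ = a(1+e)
a = 913.5 Gm = 9.135 × 10^11 m
e = 0.8714:  1 − e = 0.1286,  1 + e = 1.8714
(a) rₚ = a(1 − e) = 9.135 × 10^11 m × 0.1286 = 1.17476 × 10^11 m ≈ 117.5 Gm
(b) rₐ = a(1 + e) = 9.135 × 10^11 m × 1.8714 = 1.70952 × 10^12 m ≈ 1.71 Tm

Final answer:
(a) rₚ = 117.5 Gm
(b) rₐ = 1.71 Tm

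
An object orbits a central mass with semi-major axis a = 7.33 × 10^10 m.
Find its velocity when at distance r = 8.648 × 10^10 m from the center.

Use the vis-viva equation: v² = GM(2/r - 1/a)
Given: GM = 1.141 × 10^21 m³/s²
a = 7.33 × 10^10 m
r = 8.648 × 10^10 m
GM = 1.141 × 10^21 m³/s²
2/r − 1/a = 2.31267 × 10^-11 − 1.36426 × 10^-11 = 9.48417 × 10^-12 m⁻¹
v² = GM (2/r − 1/a) = 1.08214 × 10^10 m²/s²
v = 104026 m/s ≈ 104 km/s

Final answer: 104 km/s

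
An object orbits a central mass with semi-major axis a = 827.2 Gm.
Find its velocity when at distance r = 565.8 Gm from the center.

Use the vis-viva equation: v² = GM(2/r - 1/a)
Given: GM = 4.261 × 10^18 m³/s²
a = 827.2 Gm = 8.272 × 10^11 m
r = 565.8 Gm = 5.658 × 10^11 m
GM = 4.261 × 10^18 m³/s²
2/r − 1/a = 3.53482 × 10^-12 − 1.2089 × 10^-12 = 2.32592 × 10^-12 m⁻¹
v² = GM (2/r − 1/a) = 9.91075 × 10^6 m²/s²
v = 3148.13 m/s ≈ 3.148 km/s

Final answer: 3.148 km/s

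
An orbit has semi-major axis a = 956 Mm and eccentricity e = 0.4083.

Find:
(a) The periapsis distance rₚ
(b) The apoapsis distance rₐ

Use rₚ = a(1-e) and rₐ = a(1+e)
a = 956 Mm = 9.56 × 10^8 m
e = 0.4083:  1 − e = 0.5917,  1 + e = 1.4083
(a) rₚ = a(1 − e) = 9.56 × 10^8 m × 0.5917 = 5.65665 × 10^8 m ≈ 565.7 Mm
(b) rₐ = a(1 + e) = 9.56 × 10^8 m × 1.4083 = 1.34633 × 10^9 m ≈ 1.346 Gm

Final answer:
(a) rₚ = 565.7 Mm
(b) rₐ = 1.346 Gm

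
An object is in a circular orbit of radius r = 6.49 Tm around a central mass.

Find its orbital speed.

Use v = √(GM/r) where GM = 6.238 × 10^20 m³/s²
r = 6.49 Tm = 6.49 × 10^12 m
GM = 6.238 × 10^20 m³/s²
GM/r = (6.238 × 10^20) / (6.49 × 10^12) = 9.61171 × 10^7 m²/s²
v = √(GM/r) = 9803.93 m/s ≈ 9.804 km/s

Final answer: 9.804 km/s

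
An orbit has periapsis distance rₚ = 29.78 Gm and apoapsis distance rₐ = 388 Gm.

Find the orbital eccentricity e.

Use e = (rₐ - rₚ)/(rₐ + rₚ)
rₚ = 29.78 Gm = 2.978 × 10^10 m
rₐ = 388 Gm = 3.88 × 10^11 m
rₐ − rₚ = 3.5822 × 10^11 m
rₐ + rₚ = 4.1778 × 10^11 m
e = (rₐ − rₚ)/(rₐ + rₚ) = 0.857437

Final answer: e = 0.8574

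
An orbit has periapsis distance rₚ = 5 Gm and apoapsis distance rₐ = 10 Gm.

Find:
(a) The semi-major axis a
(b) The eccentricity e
rₚ = 5 Gm = 5 × 10^9 m
rₐ = 10 Gm = 1 × 10^10 m
(a) a = (rₚ + rₐ)/2 = 7.5 × 10^9 m ≈ 7.5 Gm
(b) e = (rₐ − rₚ)/(rₐ + rₚ) = (5 × 10^9) / (1.5 × 10^10) = 0.333333

Final answer:
(a) a = 7.5 Gm
(b) e = 0.3333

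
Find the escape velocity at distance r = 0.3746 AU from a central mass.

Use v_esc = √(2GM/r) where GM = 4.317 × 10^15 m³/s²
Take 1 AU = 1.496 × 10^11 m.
r = 0.3746 AU = 5.60402 × 10^10 m
GM = 4.317 × 10^15 m³/s²
2GM/r = 2 × (4.317 × 10^15) / (5.60402 × 10^10) = 154068 m²/s²
v_esc = √(2GM/r) = 392.515 m/s ≈ 392.5 m/s

Final answer: 392.5 m/s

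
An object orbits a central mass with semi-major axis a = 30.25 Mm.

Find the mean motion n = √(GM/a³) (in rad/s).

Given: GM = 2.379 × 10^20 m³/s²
a = 30.25 Mm = 3.025 × 10^7 m
GM = 2.379 × 10^20 m³/s²
a³ = 2.76806 × 10^22 m³
GM/a³ = (2.379 × 10^20) / (2.76806 × 10^22) = 0.00859445 s⁻²
n = √(GM/a³) = 0.0927063 rad/s ≈ 0.09271 rad/s

Final answer: n = 0.09271 rad/s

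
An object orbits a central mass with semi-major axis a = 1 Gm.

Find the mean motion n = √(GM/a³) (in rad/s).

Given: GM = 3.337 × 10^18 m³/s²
a = 1 Gm = 1 × 10^9 m
GM = 3.337 × 10^18 m³/s²
a³ = 1 × 10^27 m³
GM/a³ = (3.337 × 10^18) / (1 × 10^27) = 3.337 × 10^-9 s⁻²
n = √(GM/a³) = 5.77668 × 10^-5 rad/s ≈ 5.777 × 10^-5 rad/s

Final answer: n = 5.777 × 10^-5 rad/s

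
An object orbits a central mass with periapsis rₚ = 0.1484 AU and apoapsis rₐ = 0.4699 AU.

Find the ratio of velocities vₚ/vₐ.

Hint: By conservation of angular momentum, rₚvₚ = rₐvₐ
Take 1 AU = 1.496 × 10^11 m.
rₚ = 0.1484 AU = 2.22006 × 10^10 m
rₐ = 0.4699 AU = 7.0297 × 10^10 m
rₚvₚ = rₐvₐ  ⇒  vₚ/vₐ = rₐ/rₚ
vₚ/vₐ = (7.0297 × 10^10) / (2.22006 × 10^10) = 3.16644

Final answer: vₚ/vₐ = 3.166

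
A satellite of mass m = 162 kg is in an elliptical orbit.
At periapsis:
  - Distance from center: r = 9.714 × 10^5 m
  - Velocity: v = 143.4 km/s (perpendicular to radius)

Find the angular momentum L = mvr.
r = 9.714 × 10^5 m
v = 143.4 km/s = 143400 m/s
vr = 143400 × 971400 = 1.39299 × 10^11 m²/s
L = m × vr = 162 × 1.39299 × 10^11 = 2.25664 × 10^13 kg·m²/s ≈ 2.257 × 10^13 kg·m²/s

Final answer: L = 2.257 × 10^13 kg·m²/s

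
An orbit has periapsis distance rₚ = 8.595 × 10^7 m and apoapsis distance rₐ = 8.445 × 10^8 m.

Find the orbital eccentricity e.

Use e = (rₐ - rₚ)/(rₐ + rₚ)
rₚ = 8.595 × 10^7 m
rₐ = 8.445 × 10^8 m
rₐ − rₚ = 7.5855 × 10^8 m
rₐ + rₚ = 9.3045 × 10^8 m
e = (rₐ − rₚ)/(rₐ + rₚ) = 0.815251

Final answer: e = 0.8153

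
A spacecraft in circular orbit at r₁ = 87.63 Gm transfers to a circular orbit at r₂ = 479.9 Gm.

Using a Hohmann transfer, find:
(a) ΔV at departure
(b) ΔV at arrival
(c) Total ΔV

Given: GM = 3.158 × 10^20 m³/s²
r₁ = 87.63 Gm = 8.763 × 10^10 m
r₂ = 479.9 Gm = 4.799 × 10^11 m
GM = 3.158 × 10^20 m³/s²
Transfer ellipse: a_t = (r₁ + r₂)/2 = 2.83765 × 10^11 m
Circular speed at r₁: v₁ = √(GM/r₁) = 60031.6 m/s
Transfer speed at r₁ (periapsis): v₁ₜ = √(GM(2/r₁ − 1/a_t)) = 78068.5 m/s
(a) ΔV₁ = v₁ₜ − v₁ = 18036.9 m/s ≈ 18.04 km/s
Circular speed at r₂: v₂ = √(GM/r₂) = 25652.6 m/s
Transfer speed at r₂ (apoapsis): v₂ₜ = √(GM(2/r₂ − 1/a_t)) = 14255.3 m/s
(b) ΔV₂ = v₂ − v₂ₜ = 11397.2 m/s ≈ 11.4 km/s
(c) ΔV_total = ΔV₁ + ΔV₂ = 29434.1 m/s ≈ 29.43 km/s

Final answer:
(a) ΔV₁ = 18.04 km/s
(b) ΔV₂ = 11.4 km/s
(c) ΔV_total = 29.43 km/s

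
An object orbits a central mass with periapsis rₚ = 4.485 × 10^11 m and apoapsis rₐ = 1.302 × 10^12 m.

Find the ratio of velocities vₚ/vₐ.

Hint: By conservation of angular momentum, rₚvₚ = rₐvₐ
rₚ = 4.485 × 10^11 m
rₐ = 1.302 × 10^12 m
rₚvₚ = rₐvₐ  ⇒  vₚ/vₐ = rₐ/rₚ
vₚ/vₐ = (1.302 × 10^12) / (4.485 × 10^11) = 2.90301

Final answer: vₚ/vₐ = 2.903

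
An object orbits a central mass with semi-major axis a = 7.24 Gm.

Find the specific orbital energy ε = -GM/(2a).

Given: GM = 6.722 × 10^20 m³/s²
a = 7.24 Gm = 7.24 × 10^9 m
GM = 6.722 × 10^20 m³/s²
2a = 1.448 × 10^10 m
ε = −GM/(2a) = -4.64227 × 10^10 J/kg ≈ -46.42 GJ/kg

Final answer: -46.42 GJ/kg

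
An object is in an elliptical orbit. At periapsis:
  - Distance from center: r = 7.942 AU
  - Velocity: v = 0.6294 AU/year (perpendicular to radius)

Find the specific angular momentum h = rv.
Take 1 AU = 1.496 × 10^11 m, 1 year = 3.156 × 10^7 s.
r = 7.942 AU = 1.18812 × 10^12 m
v = 0.6294 AU/year = 2983.47 m/s
h = rv = 1.18812 × 10^12 × 2983.47 = 3.54473 × 10^15 m²/s ≈ 3.545 × 10^15 m²/s

Final answer: h = 3.545 × 10^15 m²/s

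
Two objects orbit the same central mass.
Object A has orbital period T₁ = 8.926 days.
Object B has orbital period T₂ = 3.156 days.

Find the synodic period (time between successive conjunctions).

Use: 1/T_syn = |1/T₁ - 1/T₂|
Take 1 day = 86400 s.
T₁ = 8.926 days = 771206 s
T₂ = 3.156 days = 272678 s
1/T₁ = 1.29667 × 10^-6 s⁻¹
1/T₂ = 3.66732 × 10^-6 s⁻¹
|1/T₁ − 1/T₂| = 2.37065 × 10^-6 s⁻¹
T_syn = 1 / |1/T₁ − 1/T₂| = 421825 s ≈ 4.882 days

Final answer: T_syn = 4.882 days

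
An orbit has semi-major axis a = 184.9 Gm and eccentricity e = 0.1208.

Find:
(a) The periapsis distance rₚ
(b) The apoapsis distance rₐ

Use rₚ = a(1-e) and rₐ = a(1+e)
a = 184.9 Gm = 1.849 × 10^11 m
e = 0.1208:  1 − e = 0.8792,  1 + e = 1.1208
(a) rₚ = a(1 − e) = 1.849 × 10^11 m × 0.8792 = 1.62564 × 10^11 m ≈ 162.6 Gm
(b) rₐ = a(1 + e) = 1.849 × 10^11 m × 1.1208 = 2.07236 × 10^11 m ≈ 207.2 Gm

Final answer:
(a) rₚ = 162.6 Gm
(b) rₐ = 207.2 Gm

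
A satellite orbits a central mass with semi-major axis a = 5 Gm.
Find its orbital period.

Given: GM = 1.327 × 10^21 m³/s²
a = 5 Gm = 5 × 10^9 m
GM = 1.327 × 10^21 m³/s²
a³ = 1.25 × 10^29 m³
T = 2π √(a³/GM) = 2π √((1.25 × 10^29) / (1.327 × 10^21)) = 2π × 9705.54 s
T = 60981.7 s ≈ 16.94 hours

Final answer: 16.94 hours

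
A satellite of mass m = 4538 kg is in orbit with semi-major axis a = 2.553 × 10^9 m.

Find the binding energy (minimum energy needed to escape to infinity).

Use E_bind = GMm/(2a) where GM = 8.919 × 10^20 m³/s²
a = 2.553 × 10^9 m
GM = 8.919 × 10^20 m³/s²
m = 4538 kg
GMm = 8.919 × 10^20 × 4538 = 4.04744 × 10^24 m³·kg/s²
2a = 5.106 × 10^9 m
E_bind = GMm/(2a) = 7.92684 × 10^14 J ≈ 792.7 TJ

Final answer: 792.7 TJ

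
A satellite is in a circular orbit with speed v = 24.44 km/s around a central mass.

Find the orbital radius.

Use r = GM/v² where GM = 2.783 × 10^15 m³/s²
v = 24.44 km/s = 24440 m/s
GM = 2.783 × 10^15 m³/s²
v² = 5.97314 × 10^8 m²/s²
r = GM/v² = (2.783 × 10^15) / (5.97314 × 10^8) = 4.65919 × 10^6 m ≈ 4.659 Mm

Final answer: 4.659 Mm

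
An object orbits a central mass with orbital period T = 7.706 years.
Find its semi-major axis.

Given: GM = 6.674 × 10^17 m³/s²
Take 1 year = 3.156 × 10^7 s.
T = 7.706 years = 2.43201 × 10^8 s
GM = 6.674 × 10^17 m³/s²
Kepler's third law: a³ = GM T² / (4π²)
T² = 5.91469 × 10^16 s²
a³ = (6.674 × 10^17) × (5.91469 × 10^16) / (4π²) = 9.99904 × 10^32 m³
a = (a³)^(1/3) = 9.99968 × 10^10 m ≈ 100 Gm

Final answer: 100 Gm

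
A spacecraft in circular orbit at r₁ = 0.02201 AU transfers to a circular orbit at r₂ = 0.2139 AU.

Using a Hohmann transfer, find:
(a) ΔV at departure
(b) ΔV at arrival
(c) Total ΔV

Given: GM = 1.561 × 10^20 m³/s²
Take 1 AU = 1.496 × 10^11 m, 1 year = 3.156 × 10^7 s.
r₁ = 0.02201 AU = 3.2927 × 10^9 m
r₂ = 0.2139 AU = 3.19994 × 10^10 m
GM = 1.561 × 10^20 m³/s²
Transfer ellipse: a_t = (r₁ + r₂)/2 = 1.76461 × 10^10 m
Circular speed at r₁: v₁ = √(GM/r₁) = 217734 m/s
Transfer speed at r₁ (periapsis): v₁ₜ = √(GM(2/r₁ − 1/a_t)) = 293206 m/s
(a) ΔV₁ = v₁ₜ − v₁ = 75472.3 m/s ≈ 15.92 AU/year
Circular speed at r₂: v₂ = √(GM/r₂) = 69844.2 m/s
Transfer speed at r₂ (apoapsis): v₂ₜ = √(GM(2/r₂ − 1/a_t)) = 30170.5 m/s
(b) ΔV₂ = v₂ − v₂ₜ = 39673.7 m/s ≈ 8.37 AU/year
(c) ΔV_total = ΔV₁ + ΔV₂ = 115146 m/s ≈ 24.29 AU/year

Final answer:
(a) ΔV₁ = 15.92 AU/year
(b) ΔV₂ = 8.37 AU/year
(c) ΔV_total = 24.29 AU/year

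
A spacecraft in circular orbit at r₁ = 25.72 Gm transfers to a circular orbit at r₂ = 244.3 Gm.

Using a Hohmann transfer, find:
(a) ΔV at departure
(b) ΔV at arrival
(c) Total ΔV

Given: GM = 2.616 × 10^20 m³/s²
r₁ = 25.72 Gm = 2.572 × 10^10 m
r₂ = 244.3 Gm = 2.443 × 10^11 m
GM = 2.616 × 10^20 m³/s²
Transfer ellipse: a_t = (r₁ + r₂)/2 = 1.3501 × 10^11 m
Circular speed at r₁: v₁ = √(GM/r₁) = 100852 m/s
Transfer speed at r₁ (periapsis): v₁ₜ = √(GM(2/r₁ − 1/a_t)) = 135663 m/s
(a) ΔV₁ = v₁ₜ − v₁ = 34811.5 m/s ≈ 34.81 km/s
Circular speed at r₂: v₂ = √(GM/r₂) = 32723.3 m/s
Transfer speed at r₂ (apoapsis): v₂ₜ = √(GM(2/r₂ − 1/a_t)) = 14282.7 m/s
(b) ΔV₂ = v₂ − v₂ₜ = 18440.6 m/s ≈ 18.44 km/s
(c) ΔV_total = ΔV₁ + ΔV₂ = 53252.1 m/s ≈ 53.25 km/s

Final answer:
(a) ΔV₁ = 34.81 km/s
(b) ΔV₂ = 18.44 km/s
(c) ΔV_total = 53.25 km/s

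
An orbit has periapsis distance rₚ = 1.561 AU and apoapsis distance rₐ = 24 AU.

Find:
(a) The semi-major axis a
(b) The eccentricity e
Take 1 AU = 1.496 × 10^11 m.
rₚ = 1.561 AU = 2.33526 × 10^11 m
rₐ = 24 AU = 3.5904 × 10^12 m
(a) a = (rₚ + rₐ)/2 = 1.91196 × 10^12 m ≈ 12.78 AU
(b) e = (rₐ − rₚ)/(rₐ + rₚ) = (3.35687 × 10^12) / (3.82393 × 10^12) = 0.877861

Final answer:
(a) a = 12.78 AU
(b) e = 0.8779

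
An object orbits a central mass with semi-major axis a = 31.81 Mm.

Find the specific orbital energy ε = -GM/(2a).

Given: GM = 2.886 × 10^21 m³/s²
a = 31.81 Mm = 3.181 × 10^7 m
GM = 2.886 × 10^21 m³/s²
2a = 6.362 × 10^7 m
ε = −GM/(2a) = -4.53631 × 10^13 J/kg ≈ -4.536 × 10^4 GJ/kg

Final answer: -4.536 × 10^4 GJ/kg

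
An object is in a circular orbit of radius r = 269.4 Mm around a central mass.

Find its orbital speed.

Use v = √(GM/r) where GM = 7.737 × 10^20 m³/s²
r = 269.4 Mm = 2.694 × 10^8 m
GM = 7.737 × 10^20 m³/s²
GM/r = (7.737 × 10^20) / (2.694 × 10^8) = 2.87194 × 10^12 m²/s²
v = √(GM/r) = 1.69468 × 10^6 m/s ≈ 1695 km/s

Final answer: 1695 km/s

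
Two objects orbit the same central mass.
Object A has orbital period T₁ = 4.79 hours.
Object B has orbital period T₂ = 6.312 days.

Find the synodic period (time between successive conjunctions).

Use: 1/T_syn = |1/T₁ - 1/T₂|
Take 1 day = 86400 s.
T₁ = 4.79 hours = 17244 s
T₂ = 6.312 days = 545357 s
1/T₁ = 5.79912 × 10^-5 s⁻¹
1/T₂ = 1.83366 × 10^-6 s⁻¹
|1/T₁ − 1/T₂| = 5.61575 × 10^-5 s⁻¹
T_syn = 1 / |1/T₁ − 1/T₂| = 17807.1 s ≈ 4.946 hours

Final answer: T_syn = 4.946 hours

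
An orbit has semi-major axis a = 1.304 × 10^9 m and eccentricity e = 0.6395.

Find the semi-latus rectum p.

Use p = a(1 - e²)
a = 1.304 × 10^9 m
e = 0.6395,  e² = 0.40896,  1 − e² = 0.59104
p = a(1 − e²) = 1.304 × 10^9 m × 0.59104 = 7.70716 × 10^8 m ≈ 7.707 × 10^8 m

Final answer: p = 7.707 × 10^8 m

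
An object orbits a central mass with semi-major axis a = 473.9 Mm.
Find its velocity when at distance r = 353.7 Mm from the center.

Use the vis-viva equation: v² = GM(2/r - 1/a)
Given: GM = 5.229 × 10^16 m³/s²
a = 473.9 Mm = 4.739 × 10^8 m
r = 353.7 Mm = 3.537 × 10^8 m
GM = 5.229 × 10^16 m³/s²
2/r − 1/a = 5.65451 × 10^-9 − 2.11015 × 10^-9 = 3.54436 × 10^-9 m⁻¹
v² = GM (2/r − 1/a) = 1.85335 × 10^8 m²/s²
v = 13613.8 m/s ≈ 13.61 km/s

Final answer: 13.61 km/s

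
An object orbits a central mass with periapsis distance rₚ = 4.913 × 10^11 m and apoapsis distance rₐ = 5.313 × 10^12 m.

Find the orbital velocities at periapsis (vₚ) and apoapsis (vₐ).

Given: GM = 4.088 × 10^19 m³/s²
rₚ = 4.913 × 10^11 m
rₐ = 5.313 × 10^12 m
GM = 4.088 × 10^19 m³/s²
a = (rₚ + rₐ)/2 = 2.90215 × 10^12 m
Vis-viva: v² = GM (2/r − 1/a)
vₚ² = 4.088 × 10^19 × (4.07083 × 10^-12 − 3.44572 × 10^-13) = 1.5233 × 10^8 m²/s²
vₚ = 12342.2 m/s ≈ 12.34 km/s
vₐ² = 4.088 × 10^19 × (3.76435 × 10^-13 − 3.44572 × 10^-13) = 1.30256 × 10^6 m²/s²
vₐ = 1141.3 m/s ≈ 1.141 km/s

Final answer: vₚ = 12.34 km/s, vₐ = 1.141 km/s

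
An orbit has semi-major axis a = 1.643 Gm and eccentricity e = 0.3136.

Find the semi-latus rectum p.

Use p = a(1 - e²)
a = 1.643 Gm = 1.643 × 10^9 m
e = 0.3136,  e² = 0.098345,  1 − e² = 0.901655
p = a(1 − e²) = 1.643 × 10^9 m × 0.901655 = 1.48142 × 10^9 m ≈ 1.481 Gm

Final answer: p = 1.481 Gm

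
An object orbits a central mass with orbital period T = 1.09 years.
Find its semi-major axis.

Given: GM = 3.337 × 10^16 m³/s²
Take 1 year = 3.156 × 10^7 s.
T = 1.09 years = 3.44004 × 10^7 s
GM = 3.337 × 10^16 m³/s²
Kepler's third law: a³ = GM T² / (4π²)
T² = 1.18339 × 10^15 s²
a³ = (3.337 × 10^16) × (1.18339 × 10^15) / (4π²) = 1.00028 × 10^30 m³
a = (a³)^(1/3) = 1.00009 × 10^10 m ≈ 10 Gm

Final answer: 10 Gm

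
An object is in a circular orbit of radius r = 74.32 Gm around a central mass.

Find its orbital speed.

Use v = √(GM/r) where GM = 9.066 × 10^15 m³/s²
r = 74.32 Gm = 7.432 × 10^10 m
GM = 9.066 × 10^15 m³/s²
GM/r = (9.066 × 10^15) / (7.432 × 10^10) = 121986 m²/s²
v = √(GM/r) = 349.265 m/s ≈ 349.3 m/s

Final answer: 349.3 m/s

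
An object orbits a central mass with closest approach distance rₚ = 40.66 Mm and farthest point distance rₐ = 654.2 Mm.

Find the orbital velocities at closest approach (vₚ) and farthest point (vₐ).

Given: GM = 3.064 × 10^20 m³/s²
rₚ = 40.66 Mm = 4.066 × 10^7 m
rₐ = 654.2 Mm = 6.542 × 10^8 m
GM = 3.064 × 10^20 m³/s²
a = (rₚ + rₐ)/2 = 3.4743 × 10^8 m
Vis-viva: v² = GM (2/r − 1/a)
vₚ² = 3.064 × 10^20 × (4.91884 × 10^-8 − 2.87828 × 10^-9) = 1.41894 × 10^13 m²/s²
vₚ = 3.76688 × 10^6 m/s ≈ 3767 km/s
vₐ² = 3.064 × 10^20 × (3.05717 × 10^-9 − 2.87828 × 10^-9) = 5.48123 × 10^10 m²/s²
vₐ = 234120 m/s ≈ 234.1 km/s

Final answer: vₚ = 3767 km/s, vₐ = 234.1 km/s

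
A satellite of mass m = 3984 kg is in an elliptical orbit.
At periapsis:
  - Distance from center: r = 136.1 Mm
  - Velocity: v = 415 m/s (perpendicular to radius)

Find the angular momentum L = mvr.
r = 136.1 Mm = 1.361 × 10^8 m
v = 415 m/s
vr = 415 × 1.361 × 10^8 = 5.64815 × 10^10 m²/s
L = m × vr = 3984 × 5.64815 × 10^10 = 2.25022 × 10^14 kg·m²/s ≈ 2.25 × 10^14 kg·m²/s

Final answer: L = 2.25 × 10^14 kg·m²/s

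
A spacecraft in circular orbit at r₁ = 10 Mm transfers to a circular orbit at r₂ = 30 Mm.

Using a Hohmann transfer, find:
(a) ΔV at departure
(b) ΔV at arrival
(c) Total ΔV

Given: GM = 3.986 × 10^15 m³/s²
r₁ = 10 Mm = 1 × 10^7 m
r₂ = 30 Mm = 3 × 10^7 m
GM = 3.986 × 10^15 m³/s²
Transfer ellipse: a_t = (r₁ + r₂)/2 = 2 × 10^7 m
Circular speed at r₁: v₁ = √(GM/r₁) = 19965 m/s
Transfer speed at r₁ (periapsis): v₁ₜ = √(GM(2/r₁ − 1/a_t)) = 24452 m/s
(a) ΔV₁ = v₁ₜ − v₁ = 4487.02 m/s ≈ 4.487 km/s
Circular speed at r₂: v₂ = √(GM/r₂) = 11526.8 m/s
Transfer speed at r₂ (apoapsis): v₂ₜ = √(GM(2/r₂ − 1/a_t)) = 8150.66 m/s
(b) ΔV₂ = v₂ − v₂ₜ = 3376.12 m/s ≈ 3.376 km/s
(c) ΔV_total = ΔV₁ + ΔV₂ = 7863.14 m/s ≈ 7.863 km/s

Final answer:
(a) ΔV₁ = 4.487 km/s
(b) ΔV₂ = 3.376 km/s
(c) ΔV_total = 7.863 km/s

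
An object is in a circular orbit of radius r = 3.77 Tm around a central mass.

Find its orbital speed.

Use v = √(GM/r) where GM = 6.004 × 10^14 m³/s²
r = 3.77 Tm = 3.77 × 10^12 m
GM = 6.004 × 10^14 m³/s²
GM/r = (6.004 × 10^14) / (3.77 × 10^12) = 159.257 m²/s²
v = √(GM/r) = 12.6197 m/s ≈ 12.62 m/s

Final answer: 12.62 m/s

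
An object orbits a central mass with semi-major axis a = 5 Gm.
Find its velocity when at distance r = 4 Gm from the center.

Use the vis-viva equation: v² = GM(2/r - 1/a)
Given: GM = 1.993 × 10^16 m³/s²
a = 5 Gm = 5 × 10^9 m
r = 4 Gm = 4 × 10^9 m
GM = 1.993 × 10^16 m³/s²
2/r − 1/a = 5 × 10^-10 − 2 × 10^-10 = 3 × 10^-10 m⁻¹
v² = GM (2/r − 1/a) = 5.979 × 10^6 m²/s²
v = 2445.2 m/s ≈ 2.445 km/s

Final answer: 2.445 km/s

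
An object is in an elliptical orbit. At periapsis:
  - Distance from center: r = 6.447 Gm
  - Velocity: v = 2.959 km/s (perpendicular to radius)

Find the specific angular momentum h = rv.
r = 6.447 Gm = 6.447 × 10^9 m
v = 2.959 km/s = 2959 m/s
h = rv = 6.447 × 10^9 × 2959 = 1.90767 × 10^13 m²/s ≈ 1.908 × 10^13 m²/s

Final answer: h = 1.908 × 10^13 m²/s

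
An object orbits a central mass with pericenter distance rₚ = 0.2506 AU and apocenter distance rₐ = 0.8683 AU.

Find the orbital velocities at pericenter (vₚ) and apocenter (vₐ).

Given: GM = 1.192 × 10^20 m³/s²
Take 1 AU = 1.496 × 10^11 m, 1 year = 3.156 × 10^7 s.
rₚ = 0.2506 AU = 3.74898 × 10^10 m
rₐ = 0.8683 AU = 1.29898 × 10^11 m
GM = 1.192 × 10^20 m³/s²
a = (rₚ + rₐ)/2 = 8.36937 × 10^10 m
Vis-viva: v² = GM (2/r − 1/a)
vₚ² = 1.192 × 10^20 × (5.33479 × 10^-11 − 1.19483 × 10^-11) = 4.93483 × 10^9 m²/s²
vₚ = 70248.3 m/s ≈ 14.82 AU/year
vₐ² = 1.192 × 10^20 × (1.53967 × 10^-11 − 1.19483 × 10^-11) = 4.1105 × 10^8 m²/s²
vₐ = 20274.4 m/s ≈ 4.277 AU/year

Final answer: vₚ = 14.82 AU/year, vₐ = 4.277 AU/year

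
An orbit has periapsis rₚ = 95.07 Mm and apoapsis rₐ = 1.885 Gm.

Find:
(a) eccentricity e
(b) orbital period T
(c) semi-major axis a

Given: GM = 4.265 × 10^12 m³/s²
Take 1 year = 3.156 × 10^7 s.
rₚ = 95.07 Mm = 9.507 × 10^7 m
rₐ = 1.885 Gm = 1.885 × 10^9 m
GM = 4.265 × 10^12 m³/s²
a = (rₚ + rₐ)/2 = 9.90035 × 10^8 m
e = (rₐ − rₚ)/(rₐ + rₚ) = (1.78993 × 10^9) / (1.98007 × 10^9) = 0.903973
(a) e = 0.903973 ≈ 0.904
(b) a³ = 9.70402 × 10^26 m³;  T = 2π √(a³/GM) = 2π × 1.5084 × 10^7 s = 9.47755 × 10^7 s ≈ 3.003 years
(c) a = 9.90035 × 10^8 m ≈ 990 Mm

Final answer:
(a) eccentricity e = 0.904
(b) orbital period T = 3.003 years
(c) semi-major axis a = 990 Mm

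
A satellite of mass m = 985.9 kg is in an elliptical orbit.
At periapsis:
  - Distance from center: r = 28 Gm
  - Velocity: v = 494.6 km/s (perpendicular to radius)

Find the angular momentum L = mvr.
r = 28 Gm = 2.8 × 10^10 m
v = 494.6 km/s = 494600 m/s
vr = 494600 × 2.8 × 10^10 = 1.38488 × 10^16 m²/s
L = m × vr = 985.9 × 1.38488 × 10^16 = 1.36535 × 10^19 kg·m²/s ≈ 1.365 × 10^19 kg·m²/s

Final answer: L = 1.365 × 10^19 kg·m²/s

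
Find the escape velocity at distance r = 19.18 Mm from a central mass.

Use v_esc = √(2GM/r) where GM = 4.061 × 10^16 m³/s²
r = 19.18 Mm = 1.918 × 10^7 m
GM = 4.061 × 10^16 m³/s²
2GM/r = 2 × (4.061 × 10^16) / (1.918 × 10^7) = 4.23462 × 10^9 m²/s²
v_esc = √(2GM/r) = 65074 m/s ≈ 65.07 km/s

Final answer: 65.07 km/s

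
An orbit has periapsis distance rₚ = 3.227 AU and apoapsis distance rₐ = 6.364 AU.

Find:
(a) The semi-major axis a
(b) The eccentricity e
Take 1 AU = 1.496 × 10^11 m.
rₚ = 3.227 AU = 4.82759 × 10^11 m
rₐ = 6.364 AU = 9.52054 × 10^11 m
(a) a = (rₚ + rₐ)/2 = 7.17407 × 10^11 m ≈ 4.795 AU
(b) e = (rₐ − rₚ)/(rₐ + rₚ) = (4.69295 × 10^11) / (1.43481 × 10^12) = 0.327077

Final answer:
(a) a = 4.795 AU
(b) e = 0.3271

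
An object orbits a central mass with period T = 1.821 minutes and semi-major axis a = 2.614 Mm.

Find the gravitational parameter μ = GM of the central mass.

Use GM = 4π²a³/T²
T = 1.821 minutes = 109.26 s
a = 2.614 Mm = 2.614 × 10^6 m
a³ = 1.78615 × 10^19 m³
T² = 11937.7 s²
GM = 4π² × (1.78615 × 10^19) / 11937.7 = 5.90682 × 10^16 m³/s²
GM ≈ 5.907 × 10^16 m³/s²

Final answer: GM = 5.907 × 10^16 m³/s²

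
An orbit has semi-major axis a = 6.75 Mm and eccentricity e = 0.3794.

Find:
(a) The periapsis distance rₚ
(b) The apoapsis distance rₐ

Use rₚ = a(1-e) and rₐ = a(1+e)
a = 6.75 Mm = 6.75 × 10^6 m
e = 0.3794:  1 − e = 0.6206,  1 + e = 1.3794
(a) rₚ = a(1 − e) = 6.75 × 10^6 m × 0.6206 = 4.18905 × 10^6 m ≈ 4.189 Mm
(b) rₐ = a(1 + e) = 6.75 × 10^6 m × 1.3794 = 9.31095 × 10^6 m ≈ 9.311 Mm

Final answer:
(a) rₚ = 4.189 Mm
(b) rₐ = 9.311 Mm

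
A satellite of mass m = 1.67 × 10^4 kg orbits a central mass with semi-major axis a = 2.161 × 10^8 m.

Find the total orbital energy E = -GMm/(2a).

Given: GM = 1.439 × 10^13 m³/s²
a = 2.161 × 10^8 m
GM = 1.439 × 10^13 m³/s²
2a = 4.322 × 10^8 m
GMm = 1.439 × 10^13 × 16700 = 2.40313 × 10^17 m³·kg/s²
E = −GMm/(2a) = -5.56023 × 10^8 J ≈ -556 MJ

Final answer: -556 MJ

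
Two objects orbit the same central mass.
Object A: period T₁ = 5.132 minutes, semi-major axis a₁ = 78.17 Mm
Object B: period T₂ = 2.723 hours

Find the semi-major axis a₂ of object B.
T₁ = 5.132 minutes = 307.92 s
T₂ = 2.723 hours = 9802.8 s
a₁ = 78.17 Mm = 7.817 × 10^7 m
Kepler's third law: (T₂/T₁)² = (a₂/a₁)³  ⇒  a₂ = a₁ (T₂/T₁)^(2/3)
T₂/T₁ = 31.8355
(T₂/T₁)^(2/3) = 10.0448
a₂ = 7.817 × 10^7 m × 10.0448 = 7.85202 × 10^8 m ≈ 785.2 Mm

Final answer: a₂ = 785.2 Mm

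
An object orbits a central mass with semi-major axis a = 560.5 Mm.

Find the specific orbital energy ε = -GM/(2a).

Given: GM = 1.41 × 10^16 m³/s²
a = 560.5 Mm = 5.605 × 10^8 m
GM = 1.41 × 10^16 m³/s²
2a = 1.121 × 10^9 m
ε = −GM/(2a) = -1.25781 × 10^7 J/kg ≈ -12.58 MJ/kg

Final answer: -12.58 MJ/kg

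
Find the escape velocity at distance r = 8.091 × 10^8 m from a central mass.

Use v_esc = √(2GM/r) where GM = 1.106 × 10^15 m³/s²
r = 8.091 × 10^8 m
GM = 1.106 × 10^15 m³/s²
2GM/r = 2 × (1.106 × 10^15) / (8.091 × 10^8) = 2.7339 × 10^6 m²/s²
v_esc = √(2GM/r) = 1653.45 m/s ≈ 1.653 km/s

Final answer: 1.653 km/s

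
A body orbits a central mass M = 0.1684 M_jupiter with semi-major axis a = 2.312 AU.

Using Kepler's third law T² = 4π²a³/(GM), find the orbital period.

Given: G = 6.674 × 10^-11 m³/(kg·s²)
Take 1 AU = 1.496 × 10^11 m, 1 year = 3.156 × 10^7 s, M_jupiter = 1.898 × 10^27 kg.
M = 0.1684 M_jupiter = 3.19623 × 10^26 kg
GM = G × M = 6.674 × 10^-11 × 3.19623 × 10^26 = 2.13317 × 10^16 m³/s²
a = 2.312 AU = 3.45875 × 10^11 m
a³ = 4.13769 × 10^34 m³
T = 2π √(a³/GM) = 2π √((4.13769 × 10^34) / (2.13317 × 10^16)) = 2π × 1.39273 × 10^9 s
T = 8.75078 × 10^9 s ≈ 277.3 years

Final answer: 277.3 years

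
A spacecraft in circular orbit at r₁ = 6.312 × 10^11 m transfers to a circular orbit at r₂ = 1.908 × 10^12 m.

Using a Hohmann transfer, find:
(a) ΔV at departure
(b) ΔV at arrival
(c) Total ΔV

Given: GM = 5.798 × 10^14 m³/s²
r₁ = 6.312 × 10^11 m
r₂ = 1.908 × 10^12 m
GM = 5.798 × 10^14 m³/s²
Transfer ellipse: a_t = (r₁ + r₂)/2 = 1.2696 × 10^12 m
Circular speed at r₁: v₁ = √(GM/r₁) = 30.3079 m/s
Transfer speed at r₁ (periapsis): v₁ₜ = √(GM(2/r₁ − 1/a_t)) = 37.1545 m/s
(a) ΔV₁ = v₁ₜ − v₁ = 6.84661 m/s ≈ 6.847 m/s
Circular speed at r₂: v₂ = √(GM/r₂) = 17.4321 m/s
Transfer speed at r₂ (apoapsis): v₂ₜ = √(GM(2/r₂ − 1/a_t)) = 12.2914 m/s
(b) ΔV₂ = v₂ − v₂ₜ = 5.14075 m/s ≈ 5.141 m/s
(c) ΔV_total = ΔV₁ + ΔV₂ = 11.9874 m/s ≈ 11.99 m/s

Final answer:
(a) ΔV₁ = 6.847 m/s
(b) ΔV₂ = 5.141 m/s
(c) ΔV_total = 11.99 m/s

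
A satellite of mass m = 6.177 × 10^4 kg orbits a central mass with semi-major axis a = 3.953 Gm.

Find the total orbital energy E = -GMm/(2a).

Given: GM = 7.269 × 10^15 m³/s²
a = 3.953 Gm = 3.953 × 10^9 m
GM = 7.269 × 10^15 m³/s²
2a = 7.906 × 10^9 m
GMm = 7.269 × 10^15 × 61770 = 4.49006 × 10^20 m³·kg/s²
E = −GMm/(2a) = -5.67931 × 10^10 J ≈ -56.79 GJ

Final answer: -56.79 GJ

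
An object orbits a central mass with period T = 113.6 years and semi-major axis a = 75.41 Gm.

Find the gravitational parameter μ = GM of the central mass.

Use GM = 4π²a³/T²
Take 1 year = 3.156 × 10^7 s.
T = 113.6 years = 3.58522 × 10^9 s
a = 75.41 Gm = 7.541 × 10^10 m
a³ = 4.28832 × 10^32 m³
T² = 1.28538 × 10^19 s²
GM = 4π² × (4.28832 × 10^32) / (1.28538 × 10^19) = 1.31709 × 10^15 m³/s²
GM ≈ 1.317 × 10^15 m³/s²

Final answer: GM = 1.317 × 10^15 m³/s²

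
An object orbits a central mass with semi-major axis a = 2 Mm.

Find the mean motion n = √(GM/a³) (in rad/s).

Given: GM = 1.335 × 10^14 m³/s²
a = 2 Mm = 2 × 10^6 m
GM = 1.335 × 10^14 m³/s²
a³ = 8 × 10^18 m³
GM/a³ = (1.335 × 10^14) / (8 × 10^18) = 1.66875 × 10^-5 s⁻²
n = √(GM/a³) = 0.00408503 rad/s ≈ 0.004085 rad/s

Final answer: n = 0.004085 rad/s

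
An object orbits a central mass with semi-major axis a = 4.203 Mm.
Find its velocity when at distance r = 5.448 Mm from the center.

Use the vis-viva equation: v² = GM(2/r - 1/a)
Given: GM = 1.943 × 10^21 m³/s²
a = 4.203 Mm = 4.203 × 10^6 m
r = 5.448 Mm = 5.448 × 10^6 m
GM = 1.943 × 10^21 m³/s²
2/r − 1/a = 3.67107 × 10^-7 − 2.37925 × 10^-7 = 1.29182 × 10^-7 m⁻¹
v² = GM (2/r − 1/a) = 2.51 × 10^14 m²/s²
v = 1.5843 × 10^7 m/s ≈ 1.584 × 10^4 km/s

Final answer: 1.584 × 10^4 km/s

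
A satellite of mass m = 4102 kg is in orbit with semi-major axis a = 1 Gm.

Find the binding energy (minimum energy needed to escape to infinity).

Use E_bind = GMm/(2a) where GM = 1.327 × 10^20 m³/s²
a = 1 Gm = 1 × 10^9 m
GM = 1.327 × 10^20 m³/s²
m = 4102 kg
GMm = 1.327 × 10^20 × 4102 = 5.44335 × 10^23 m³·kg/s²
2a = 2 × 10^9 m
E_bind = GMm/(2a) = 2.72168 × 10^14 J ≈ 272.2 TJ

Final answer: 272.2 TJ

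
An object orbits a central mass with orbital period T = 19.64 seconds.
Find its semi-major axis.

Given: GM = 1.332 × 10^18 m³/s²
T = 19.64 seconds
GM = 1.332 × 10^18 m³/s²
Kepler's third law: a³ = GM T² / (4π²)
T² = 385.73 s²
a³ = (1.332 × 10^18) × 385.73 / (4π²) = 1.30145 × 10^19 m³
a = (a³)^(1/3) = 2.35221 × 10^6 m ≈ 2.352 Mm

Final answer: 2.352 Mm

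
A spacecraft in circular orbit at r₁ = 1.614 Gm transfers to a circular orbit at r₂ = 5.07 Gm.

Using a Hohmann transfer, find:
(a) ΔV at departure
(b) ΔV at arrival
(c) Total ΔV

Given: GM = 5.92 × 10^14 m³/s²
r₁ = 1.614 Gm = 1.614 × 10^9 m
r₂ = 5.07 Gm = 5.07 × 10^9 m
GM = 5.92 × 10^14 m³/s²
Transfer ellipse: a_t = (r₁ + r₂)/2 = 3.342 × 10^9 m
Circular speed at r₁: v₁ = √(GM/r₁) = 605.632 m/s
Transfer speed at r₁ (periapsis): v₁ₜ = √(GM(2/r₁ − 1/a_t)) = 745.95 m/s
(a) ΔV₁ = v₁ₜ − v₁ = 140.318 m/s ≈ 140.3 m/s
Circular speed at r₂: v₂ = √(GM/r₂) = 341.709 m/s
Transfer speed at r₂ (apoapsis): v₂ₜ = √(GM(2/r₂ − 1/a_t)) = 237.468 m/s
(b) ΔV₂ = v₂ − v₂ₜ = 104.241 m/s ≈ 104.2 m/s
(c) ΔV_total = ΔV₁ + ΔV₂ = 244.559 m/s ≈ 244.6 m/s

Final answer:
(a) ΔV₁ = 140.3 m/s
(b) ΔV₂ = 104.2 m/s
(c) ΔV_total = 244.6 m/s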